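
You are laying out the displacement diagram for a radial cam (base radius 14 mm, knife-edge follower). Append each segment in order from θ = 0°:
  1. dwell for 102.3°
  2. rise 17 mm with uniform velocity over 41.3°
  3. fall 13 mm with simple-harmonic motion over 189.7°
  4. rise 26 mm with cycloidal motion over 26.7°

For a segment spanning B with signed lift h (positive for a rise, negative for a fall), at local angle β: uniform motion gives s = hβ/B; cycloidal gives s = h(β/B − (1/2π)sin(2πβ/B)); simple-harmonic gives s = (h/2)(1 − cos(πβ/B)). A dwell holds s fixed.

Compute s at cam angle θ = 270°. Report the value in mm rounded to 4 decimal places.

seg 1 [0°–102.3°] dwell: s stays 0.0000
seg 2 [102.3°–143.6°] uniform, h=17: full span → s += 17 → s = 17.0000
seg 3 [143.6°–333.3°] simple-harmonic, h=-13: θ=270° here. β=126.4, B=189.7. -13/2·(1 − cos(π·0.6663)) = -9.7438 → s = 7.2562

7.2562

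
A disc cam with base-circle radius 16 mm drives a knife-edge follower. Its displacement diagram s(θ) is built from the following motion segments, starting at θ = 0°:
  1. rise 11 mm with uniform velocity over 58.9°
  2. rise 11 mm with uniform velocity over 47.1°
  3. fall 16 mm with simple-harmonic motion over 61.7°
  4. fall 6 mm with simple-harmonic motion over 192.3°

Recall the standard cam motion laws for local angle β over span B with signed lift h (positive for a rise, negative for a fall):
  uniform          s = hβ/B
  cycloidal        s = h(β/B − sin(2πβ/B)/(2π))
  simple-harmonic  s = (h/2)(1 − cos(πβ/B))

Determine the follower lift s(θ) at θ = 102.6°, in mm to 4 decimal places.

seg 1 [0°–58.9°] uniform, h=11: full span → s += 11 → s = 11.0000
seg 2 [58.9°–106°] uniform, h=11: θ=102.6° here. β=43.7, B=47.1. 11·43.7/47.1 = 10.2059 → s = 21.2059

21.2059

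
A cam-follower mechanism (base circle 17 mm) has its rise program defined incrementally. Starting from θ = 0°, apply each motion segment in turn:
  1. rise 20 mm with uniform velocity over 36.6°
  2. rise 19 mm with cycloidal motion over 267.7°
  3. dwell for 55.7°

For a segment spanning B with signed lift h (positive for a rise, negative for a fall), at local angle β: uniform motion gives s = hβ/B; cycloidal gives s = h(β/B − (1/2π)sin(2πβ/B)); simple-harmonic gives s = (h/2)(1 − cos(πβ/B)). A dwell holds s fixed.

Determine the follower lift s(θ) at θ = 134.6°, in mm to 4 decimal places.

seg 1 [0°–36.6°] uniform, h=20: full span → s += 20 → s = 20.0000
seg 2 [36.6°–304.3°] cycloidal, h=19: θ=134.6° here. β=98, B=267.7. 19·(0.3661 − sin(2π·0.3661)/(2π)) = 4.7009 → s = 24.7009

24.7009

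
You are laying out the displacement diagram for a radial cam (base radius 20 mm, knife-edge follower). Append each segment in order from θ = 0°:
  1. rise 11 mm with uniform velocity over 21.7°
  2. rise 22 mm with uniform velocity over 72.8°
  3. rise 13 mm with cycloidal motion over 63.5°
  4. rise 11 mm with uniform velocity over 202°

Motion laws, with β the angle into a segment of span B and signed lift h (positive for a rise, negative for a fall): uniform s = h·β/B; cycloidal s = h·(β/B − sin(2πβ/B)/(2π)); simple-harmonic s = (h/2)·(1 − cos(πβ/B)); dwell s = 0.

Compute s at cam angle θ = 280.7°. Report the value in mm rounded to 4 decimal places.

seg 1 [0°–21.7°] uniform, h=11: full span → s += 11 → s = 11.0000
seg 2 [21.7°–94.5°] uniform, h=22: full span → s += 22 → s = 33.0000
seg 3 [94.5°–158°] cycloidal, h=13: full span → s += 13 → s = 46.0000
seg 4 [158°–360°] uniform, h=11: θ=280.7° here. β=122.7, B=202. 11·122.7/202 = 6.6817 → s = 52.6817

52.6817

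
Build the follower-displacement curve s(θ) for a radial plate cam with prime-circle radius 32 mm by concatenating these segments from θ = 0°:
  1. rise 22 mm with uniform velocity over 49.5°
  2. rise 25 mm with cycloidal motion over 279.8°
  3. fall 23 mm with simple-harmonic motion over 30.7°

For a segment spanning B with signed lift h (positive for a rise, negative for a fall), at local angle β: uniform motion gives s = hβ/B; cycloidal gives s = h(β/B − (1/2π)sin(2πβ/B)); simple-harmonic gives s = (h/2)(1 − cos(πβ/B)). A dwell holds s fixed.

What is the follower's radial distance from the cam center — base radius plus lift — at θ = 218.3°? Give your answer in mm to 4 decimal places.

seg 1 [0°–49.5°] uniform, h=22: full span → s += 22 → s = 22.0000
seg 2 [49.5°–329.3°] cycloidal, h=25: θ=218.3° here. β=168.8, B=279.8. 25·(0.6033 − sin(2π·0.6033)/(2π)) = 17.4869 → s = 39.4869
radial distance = base radius + s = 32 + 39.4869 = 71.4869

71.4869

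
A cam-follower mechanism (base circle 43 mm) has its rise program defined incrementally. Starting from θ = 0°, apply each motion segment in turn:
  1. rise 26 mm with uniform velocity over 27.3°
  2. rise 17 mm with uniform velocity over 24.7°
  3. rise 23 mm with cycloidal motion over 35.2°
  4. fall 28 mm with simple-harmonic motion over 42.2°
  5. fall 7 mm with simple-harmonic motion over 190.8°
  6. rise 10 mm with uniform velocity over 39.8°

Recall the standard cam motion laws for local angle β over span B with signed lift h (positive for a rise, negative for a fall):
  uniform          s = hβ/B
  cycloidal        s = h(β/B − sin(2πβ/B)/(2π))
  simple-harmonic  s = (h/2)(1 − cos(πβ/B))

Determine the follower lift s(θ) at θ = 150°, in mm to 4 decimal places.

seg 1 [0°–27.3°] uniform, h=26: full span → s += 26 → s = 26.0000
seg 2 [27.3°–52°] uniform, h=17: full span → s += 17 → s = 43.0000
seg 3 [52°–87.2°] cycloidal, h=23: full span → s += 23 → s = 66.0000
seg 4 [87.2°–129.4°] simple-harmonic, h=-28: full span → s += -28 → s = 38.0000
seg 5 [129.4°–320.2°] simple-harmonic, h=-7: θ=150° here. β=20.6, B=190.8. -7/2·(1 − cos(π·0.1080)) = -0.1994 → s = 37.8006

37.8006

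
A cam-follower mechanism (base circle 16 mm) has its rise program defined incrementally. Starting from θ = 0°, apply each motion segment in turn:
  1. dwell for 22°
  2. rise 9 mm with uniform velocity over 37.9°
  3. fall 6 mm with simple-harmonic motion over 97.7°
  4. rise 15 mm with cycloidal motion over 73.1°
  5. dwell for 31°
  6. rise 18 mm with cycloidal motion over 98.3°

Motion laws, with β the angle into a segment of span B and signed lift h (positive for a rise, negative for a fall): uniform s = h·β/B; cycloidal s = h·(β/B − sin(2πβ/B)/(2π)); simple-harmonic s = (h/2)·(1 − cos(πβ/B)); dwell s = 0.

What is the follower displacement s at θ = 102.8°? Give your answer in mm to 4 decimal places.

seg 1 [0°–22°] dwell: s stays 0.0000
seg 2 [22°–59.9°] uniform, h=9: full span → s += 9 → s = 9.0000
seg 3 [59.9°–157.6°] simple-harmonic, h=-6: θ=102.8° here. β=42.9, B=97.7. -6/2·(1 − cos(π·0.4391)) = -2.4295 → s = 6.5705

6.5705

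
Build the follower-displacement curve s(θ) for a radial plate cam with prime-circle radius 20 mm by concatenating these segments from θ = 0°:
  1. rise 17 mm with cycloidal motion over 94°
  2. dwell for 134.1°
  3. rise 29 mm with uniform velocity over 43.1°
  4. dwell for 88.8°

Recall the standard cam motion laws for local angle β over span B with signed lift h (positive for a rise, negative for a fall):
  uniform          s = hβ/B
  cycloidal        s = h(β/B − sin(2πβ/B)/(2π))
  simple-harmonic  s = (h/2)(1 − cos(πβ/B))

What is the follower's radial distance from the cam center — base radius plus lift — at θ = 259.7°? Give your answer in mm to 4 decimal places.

seg 1 [0°–94°] cycloidal, h=17: full span → s += 17 → s = 17.0000
seg 2 [94°–228.1°] dwell: s stays 17.0000
seg 3 [228.1°–271.2°] uniform, h=29: θ=259.7° here. β=31.6, B=43.1. 29·31.6/43.1 = 21.2622 → s = 38.2622
radial distance = base radius + s = 20 + 38.2622 = 58.2622

58.2622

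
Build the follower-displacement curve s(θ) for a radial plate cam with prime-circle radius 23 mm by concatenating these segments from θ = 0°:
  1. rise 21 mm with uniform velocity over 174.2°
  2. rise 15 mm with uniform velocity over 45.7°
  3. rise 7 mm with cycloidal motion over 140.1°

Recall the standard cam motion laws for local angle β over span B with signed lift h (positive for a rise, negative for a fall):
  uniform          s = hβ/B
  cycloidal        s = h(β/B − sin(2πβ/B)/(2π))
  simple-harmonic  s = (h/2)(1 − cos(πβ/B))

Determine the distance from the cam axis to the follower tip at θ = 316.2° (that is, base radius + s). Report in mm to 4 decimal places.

seg 1 [0°–174.2°] uniform, h=21: full span → s += 21 → s = 21.0000
seg 2 [174.2°–219.9°] uniform, h=15: full span → s += 15 → s = 36.0000
seg 3 [219.9°–360°] cycloidal, h=7: θ=316.2° here. β=96.3, B=140.1. 7·(0.6874 − sin(2π·0.6874)/(2π)) = 5.8405 → s = 41.8405
radial distance = base radius + s = 23 + 41.8405 = 64.8405

64.8405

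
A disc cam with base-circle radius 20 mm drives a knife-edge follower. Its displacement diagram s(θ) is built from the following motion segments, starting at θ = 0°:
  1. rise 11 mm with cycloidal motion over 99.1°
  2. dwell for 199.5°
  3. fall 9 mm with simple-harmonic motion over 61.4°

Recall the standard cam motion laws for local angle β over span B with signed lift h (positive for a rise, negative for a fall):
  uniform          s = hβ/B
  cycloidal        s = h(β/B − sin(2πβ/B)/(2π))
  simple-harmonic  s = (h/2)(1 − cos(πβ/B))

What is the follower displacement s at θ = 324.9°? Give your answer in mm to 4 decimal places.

seg 1 [0°–99.1°] cycloidal, h=11: full span → s += 11 → s = 11.0000
seg 2 [99.1°–298.6°] dwell: s stays 11.0000
seg 3 [298.6°–360°] simple-harmonic, h=-9: θ=324.9° here. β=26.3, B=61.4. -9/2·(1 − cos(π·0.4283)) = -3.4954 → s = 7.5046

7.5046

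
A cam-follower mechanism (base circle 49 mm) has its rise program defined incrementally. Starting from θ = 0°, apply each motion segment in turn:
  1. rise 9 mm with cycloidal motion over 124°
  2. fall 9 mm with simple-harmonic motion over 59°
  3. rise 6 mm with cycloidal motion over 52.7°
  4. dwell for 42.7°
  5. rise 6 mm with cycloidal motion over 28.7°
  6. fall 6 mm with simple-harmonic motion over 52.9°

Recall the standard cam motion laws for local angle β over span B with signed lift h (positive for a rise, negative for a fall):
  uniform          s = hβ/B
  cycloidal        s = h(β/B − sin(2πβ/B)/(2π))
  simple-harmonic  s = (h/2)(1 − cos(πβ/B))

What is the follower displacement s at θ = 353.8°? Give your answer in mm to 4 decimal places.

seg 1 [0°–124°] cycloidal, h=9: full span → s += 9 → s = 9.0000
seg 2 [124°–183°] simple-harmonic, h=-9: full span → s += -9 → s = 0.0000
seg 3 [183°–235.7°] cycloidal, h=6: full span → s += 6 → s = 6.0000
seg 4 [235.7°–278.4°] dwell: s stays 6.0000
seg 5 [278.4°–307.1°] cycloidal, h=6: full span → s += 6 → s = 12.0000
seg 6 [307.1°–360°] simple-harmonic, h=-6: θ=353.8° here. β=46.7, B=52.9. -6/2·(1 − cos(π·0.8828)) = -5.7989 → s = 6.2011

6.2011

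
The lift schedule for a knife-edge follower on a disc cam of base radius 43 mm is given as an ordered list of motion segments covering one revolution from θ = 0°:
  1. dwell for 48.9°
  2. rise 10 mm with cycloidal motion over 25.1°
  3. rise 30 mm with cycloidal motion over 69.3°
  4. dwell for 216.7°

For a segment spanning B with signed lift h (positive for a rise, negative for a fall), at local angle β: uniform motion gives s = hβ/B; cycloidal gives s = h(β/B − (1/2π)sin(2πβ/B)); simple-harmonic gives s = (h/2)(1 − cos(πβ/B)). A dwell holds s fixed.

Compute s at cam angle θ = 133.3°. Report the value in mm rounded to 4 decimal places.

seg 1 [0°–48.9°] dwell: s stays 0.0000
seg 2 [48.9°–74°] cycloidal, h=10: full span → s += 10 → s = 10.0000
seg 3 [74°–143.3°] cycloidal, h=30: θ=133.3° here. β=59.3, B=69.3. 30·(0.8557 − sin(2π·0.8557)/(2π)) = 29.4308 → s = 39.4308

39.4308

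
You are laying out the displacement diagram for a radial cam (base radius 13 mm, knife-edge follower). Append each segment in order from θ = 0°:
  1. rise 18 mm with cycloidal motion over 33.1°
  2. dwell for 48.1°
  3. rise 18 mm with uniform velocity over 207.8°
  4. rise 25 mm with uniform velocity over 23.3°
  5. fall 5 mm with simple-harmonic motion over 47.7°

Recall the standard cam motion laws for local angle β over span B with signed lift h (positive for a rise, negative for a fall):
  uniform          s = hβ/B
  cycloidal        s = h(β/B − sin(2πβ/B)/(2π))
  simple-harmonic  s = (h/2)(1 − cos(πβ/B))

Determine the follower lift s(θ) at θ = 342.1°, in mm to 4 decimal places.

seg 1 [0°–33.1°] cycloidal, h=18: full span → s += 18 → s = 18.0000
seg 2 [33.1°–81.2°] dwell: s stays 18.0000
seg 3 [81.2°–289°] uniform, h=18: full span → s += 18 → s = 36.0000
seg 4 [289°–312.3°] uniform, h=25: full span → s += 25 → s = 61.0000
seg 5 [312.3°–360°] simple-harmonic, h=-5: θ=342.1° here. β=29.8, B=47.7. -5/2·(1 − cos(π·0.6247)) = -3.4548 → s = 57.5452

57.5452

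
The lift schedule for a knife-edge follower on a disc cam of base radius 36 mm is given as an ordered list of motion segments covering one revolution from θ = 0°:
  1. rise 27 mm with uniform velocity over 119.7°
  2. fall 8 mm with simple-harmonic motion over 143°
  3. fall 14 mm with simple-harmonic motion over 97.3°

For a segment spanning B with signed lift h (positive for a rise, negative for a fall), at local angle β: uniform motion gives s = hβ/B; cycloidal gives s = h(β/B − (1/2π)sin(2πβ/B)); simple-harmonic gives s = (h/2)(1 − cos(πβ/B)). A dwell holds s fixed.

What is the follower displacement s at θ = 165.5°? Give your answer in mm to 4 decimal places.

seg 1 [0°–119.7°] uniform, h=27: full span → s += 27 → s = 27.0000
seg 2 [119.7°–262.7°] simple-harmonic, h=-8: θ=165.5° here. β=45.8, B=143. -8/2·(1 − cos(π·0.3203)) = -1.8597 → s = 25.1403

25.1403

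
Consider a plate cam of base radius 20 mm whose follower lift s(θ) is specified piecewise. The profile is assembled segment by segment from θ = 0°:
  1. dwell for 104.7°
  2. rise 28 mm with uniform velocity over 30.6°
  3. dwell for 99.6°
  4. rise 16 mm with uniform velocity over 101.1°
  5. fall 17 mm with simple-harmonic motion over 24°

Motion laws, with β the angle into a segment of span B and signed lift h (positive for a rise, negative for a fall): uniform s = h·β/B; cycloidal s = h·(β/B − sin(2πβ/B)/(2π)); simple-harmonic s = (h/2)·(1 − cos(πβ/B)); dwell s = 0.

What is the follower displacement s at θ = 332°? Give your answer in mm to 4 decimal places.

seg 1 [0°–104.7°] dwell: s stays 0.0000
seg 2 [104.7°–135.3°] uniform, h=28: full span → s += 28 → s = 28.0000
seg 3 [135.3°–234.9°] dwell: s stays 28.0000
seg 4 [234.9°–336°] uniform, h=16: θ=332° here. β=97.1, B=101.1. 16·97.1/101.1 = 15.3670 → s = 43.3670

43.3670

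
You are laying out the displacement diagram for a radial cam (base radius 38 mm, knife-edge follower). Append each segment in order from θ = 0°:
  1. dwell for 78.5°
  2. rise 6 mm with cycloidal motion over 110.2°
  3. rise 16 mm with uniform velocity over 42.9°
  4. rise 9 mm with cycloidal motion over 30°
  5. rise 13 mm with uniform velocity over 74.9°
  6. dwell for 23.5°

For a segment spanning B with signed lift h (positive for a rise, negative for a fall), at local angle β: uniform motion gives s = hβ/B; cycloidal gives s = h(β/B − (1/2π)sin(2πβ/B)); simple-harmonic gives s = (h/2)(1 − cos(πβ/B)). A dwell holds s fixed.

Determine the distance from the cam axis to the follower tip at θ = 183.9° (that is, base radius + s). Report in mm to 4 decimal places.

seg 1 [0°–78.5°] dwell: s stays 0.0000
seg 2 [78.5°–188.7°] cycloidal, h=6: θ=183.9° here. β=105.4, B=110.2. 6·(0.9564 − sin(2π·0.9564)/(2π)) = 5.9967 → s = 5.9967
radial distance = base radius + s = 38 + 5.9967 = 43.9967

43.9967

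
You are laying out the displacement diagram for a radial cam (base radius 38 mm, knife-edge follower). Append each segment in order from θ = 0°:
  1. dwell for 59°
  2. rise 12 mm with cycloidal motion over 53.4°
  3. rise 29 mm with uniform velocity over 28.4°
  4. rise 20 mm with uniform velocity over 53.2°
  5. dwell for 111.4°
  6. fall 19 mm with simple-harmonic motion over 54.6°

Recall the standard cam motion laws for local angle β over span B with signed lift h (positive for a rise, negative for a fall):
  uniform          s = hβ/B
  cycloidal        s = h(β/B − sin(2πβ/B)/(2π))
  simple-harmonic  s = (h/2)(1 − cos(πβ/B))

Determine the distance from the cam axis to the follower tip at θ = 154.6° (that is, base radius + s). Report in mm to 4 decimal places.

seg 1 [0°–59°] dwell: s stays 0.0000
seg 2 [59°–112.4°] cycloidal, h=12: full span → s += 12 → s = 12.0000
seg 3 [112.4°–140.8°] uniform, h=29: full span → s += 29 → s = 41.0000
seg 4 [140.8°–194°] uniform, h=20: θ=154.6° here. β=13.8, B=53.2. 20·13.8/53.2 = 5.1880 → s = 46.1880
radial distance = base radius + s = 38 + 46.1880 = 84.1880

84.1880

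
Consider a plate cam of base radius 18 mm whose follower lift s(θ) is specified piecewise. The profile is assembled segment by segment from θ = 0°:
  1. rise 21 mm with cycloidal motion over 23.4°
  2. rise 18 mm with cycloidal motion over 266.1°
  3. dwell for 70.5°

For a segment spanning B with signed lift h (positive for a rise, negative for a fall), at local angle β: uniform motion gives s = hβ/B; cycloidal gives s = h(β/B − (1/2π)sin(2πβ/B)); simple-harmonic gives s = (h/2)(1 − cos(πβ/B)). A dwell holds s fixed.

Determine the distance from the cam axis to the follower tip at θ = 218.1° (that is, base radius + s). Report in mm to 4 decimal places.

seg 1 [0°–23.4°] cycloidal, h=21: full span → s += 21 → s = 21.0000
seg 2 [23.4°–289.5°] cycloidal, h=18: θ=218.1° here. β=194.7, B=266.1. 18·(0.7317 − sin(2π·0.7317)/(2π)) = 16.0161 → s = 37.0161
radial distance = base radius + s = 18 + 37.0161 = 55.0161

55.0161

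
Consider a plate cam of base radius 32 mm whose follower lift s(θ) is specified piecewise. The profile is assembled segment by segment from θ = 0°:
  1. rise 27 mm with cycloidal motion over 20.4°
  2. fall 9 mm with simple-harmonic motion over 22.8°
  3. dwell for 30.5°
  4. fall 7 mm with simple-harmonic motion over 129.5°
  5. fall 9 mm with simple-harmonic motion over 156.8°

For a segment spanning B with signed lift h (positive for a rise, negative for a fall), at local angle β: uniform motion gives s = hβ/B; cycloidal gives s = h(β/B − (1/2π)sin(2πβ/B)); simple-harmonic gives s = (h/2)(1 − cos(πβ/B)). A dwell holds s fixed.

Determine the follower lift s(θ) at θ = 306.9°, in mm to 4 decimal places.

seg 1 [0°–20.4°] cycloidal, h=27: full span → s += 27 → s = 27.0000
seg 2 [20.4°–43.2°] simple-harmonic, h=-9: full span → s += -9 → s = 18.0000
seg 3 [43.2°–73.7°] dwell: s stays 18.0000
seg 4 [73.7°–203.2°] simple-harmonic, h=-7: full span → s += -7 → s = 11.0000
seg 5 [203.2°–360°] simple-harmonic, h=-9: θ=306.9° here. β=103.7, B=156.8. -9/2·(1 − cos(π·0.6614)) = -6.6846 → s = 4.3154

4.3154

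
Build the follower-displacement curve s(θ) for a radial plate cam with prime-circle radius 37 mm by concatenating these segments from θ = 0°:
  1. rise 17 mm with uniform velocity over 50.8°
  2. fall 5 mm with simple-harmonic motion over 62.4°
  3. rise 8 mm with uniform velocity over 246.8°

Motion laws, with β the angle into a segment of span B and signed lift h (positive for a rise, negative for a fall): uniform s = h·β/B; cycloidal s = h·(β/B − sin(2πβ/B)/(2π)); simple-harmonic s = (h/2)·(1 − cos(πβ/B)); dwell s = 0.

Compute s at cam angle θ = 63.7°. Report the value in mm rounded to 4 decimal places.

seg 1 [0°–50.8°] uniform, h=17: full span → s += 17 → s = 17.0000
seg 2 [50.8°–113.2°] simple-harmonic, h=-5: θ=63.7° here. β=12.9, B=62.4. -5/2·(1 − cos(π·0.2067)) = -0.5090 → s = 16.4910

16.4910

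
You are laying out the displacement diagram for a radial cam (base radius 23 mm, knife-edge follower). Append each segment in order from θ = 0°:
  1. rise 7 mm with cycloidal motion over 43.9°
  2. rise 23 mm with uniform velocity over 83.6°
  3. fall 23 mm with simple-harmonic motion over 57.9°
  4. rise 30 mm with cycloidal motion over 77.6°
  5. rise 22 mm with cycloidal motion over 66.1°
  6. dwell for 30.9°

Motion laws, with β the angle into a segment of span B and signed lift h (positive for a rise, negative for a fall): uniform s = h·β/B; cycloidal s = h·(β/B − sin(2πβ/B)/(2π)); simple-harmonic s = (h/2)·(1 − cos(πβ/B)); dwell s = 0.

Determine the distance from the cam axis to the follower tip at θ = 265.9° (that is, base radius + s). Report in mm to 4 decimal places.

seg 1 [0°–43.9°] cycloidal, h=7: full span → s += 7 → s = 7.0000
seg 2 [43.9°–127.5°] uniform, h=23: full span → s += 23 → s = 30.0000
seg 3 [127.5°–185.4°] simple-harmonic, h=-23: full span → s += -23 → s = 7.0000
seg 4 [185.4°–263°] cycloidal, h=30: full span → s += 30 → s = 37.0000
seg 5 [263°–329.1°] cycloidal, h=22: θ=265.9° here. β=2.9, B=66.1. 22·(0.0439 − sin(2π·0.0439)/(2π)) = 0.0122 → s = 37.0122
radial distance = base radius + s = 23 + 37.0122 = 60.0122

60.0122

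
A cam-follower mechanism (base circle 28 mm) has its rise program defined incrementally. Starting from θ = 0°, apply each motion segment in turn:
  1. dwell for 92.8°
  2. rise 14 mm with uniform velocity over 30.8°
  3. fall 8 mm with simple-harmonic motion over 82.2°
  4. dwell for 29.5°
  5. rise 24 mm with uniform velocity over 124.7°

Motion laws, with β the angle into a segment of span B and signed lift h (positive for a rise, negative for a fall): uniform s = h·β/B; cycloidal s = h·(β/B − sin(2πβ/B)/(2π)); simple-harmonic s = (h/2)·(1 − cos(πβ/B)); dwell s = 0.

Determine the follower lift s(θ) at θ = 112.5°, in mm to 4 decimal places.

seg 1 [0°–92.8°] dwell: s stays 0.0000
seg 2 [92.8°–123.6°] uniform, h=14: θ=112.5° here. β=19.7, B=30.8. 14·19.7/30.8 = 8.9545 → s = 8.9545

8.9545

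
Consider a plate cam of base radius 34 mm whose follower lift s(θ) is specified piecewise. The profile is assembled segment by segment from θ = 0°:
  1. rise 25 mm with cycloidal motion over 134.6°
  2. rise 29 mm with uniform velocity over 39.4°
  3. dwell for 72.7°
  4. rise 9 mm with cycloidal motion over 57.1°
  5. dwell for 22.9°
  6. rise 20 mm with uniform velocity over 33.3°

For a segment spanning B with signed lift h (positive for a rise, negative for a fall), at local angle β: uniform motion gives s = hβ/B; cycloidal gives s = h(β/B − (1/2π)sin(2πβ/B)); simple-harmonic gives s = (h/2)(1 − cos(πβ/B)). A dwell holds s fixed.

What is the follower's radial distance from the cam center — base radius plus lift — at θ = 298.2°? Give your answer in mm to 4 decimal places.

seg 1 [0°–134.6°] cycloidal, h=25: full span → s += 25 → s = 25.0000
seg 2 [134.6°–174°] uniform, h=29: full span → s += 29 → s = 54.0000
seg 3 [174°–246.7°] dwell: s stays 54.0000
seg 4 [246.7°–303.8°] cycloidal, h=9: θ=298.2° here. β=51.5, B=57.1. 9·(0.9019 − sin(2π·0.9019)/(2π)) = 8.9452 → s = 62.9452
radial distance = base radius + s = 34 + 62.9452 = 96.9452

96.9452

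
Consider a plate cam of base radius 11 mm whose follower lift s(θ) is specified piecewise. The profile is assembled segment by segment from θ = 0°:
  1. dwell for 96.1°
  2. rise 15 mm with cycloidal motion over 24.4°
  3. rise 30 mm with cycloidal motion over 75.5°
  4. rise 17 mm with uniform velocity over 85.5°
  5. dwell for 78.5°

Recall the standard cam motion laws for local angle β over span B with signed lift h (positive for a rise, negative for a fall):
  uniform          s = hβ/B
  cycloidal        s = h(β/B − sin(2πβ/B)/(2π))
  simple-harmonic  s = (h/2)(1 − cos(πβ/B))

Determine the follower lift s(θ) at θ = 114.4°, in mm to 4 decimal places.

seg 1 [0°–96.1°] dwell: s stays 0.0000
seg 2 [96.1°–120.5°] cycloidal, h=15: θ=114.4° here. β=18.3, B=24.4. 15·(0.7500 − sin(2π·0.7500)/(2π)) = 13.6373 → s = 13.6373

13.6373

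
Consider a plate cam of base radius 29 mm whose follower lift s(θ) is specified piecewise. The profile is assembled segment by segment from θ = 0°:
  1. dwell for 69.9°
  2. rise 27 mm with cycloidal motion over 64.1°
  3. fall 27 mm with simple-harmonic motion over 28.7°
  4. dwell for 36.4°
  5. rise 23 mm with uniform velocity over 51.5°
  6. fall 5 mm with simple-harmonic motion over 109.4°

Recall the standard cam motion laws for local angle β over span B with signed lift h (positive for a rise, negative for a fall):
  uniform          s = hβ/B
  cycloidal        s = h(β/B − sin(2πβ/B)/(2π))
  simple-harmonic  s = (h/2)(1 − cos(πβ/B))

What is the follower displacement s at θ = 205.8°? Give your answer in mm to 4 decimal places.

seg 1 [0°–69.9°] dwell: s stays 0.0000
seg 2 [69.9°–134°] cycloidal, h=27: full span → s += 27 → s = 27.0000
seg 3 [134°–162.7°] simple-harmonic, h=-27: full span → s += -27 → s = 0.0000
seg 4 [162.7°–199.1°] dwell: s stays 0.0000
seg 5 [199.1°–250.6°] uniform, h=23: θ=205.8° here. β=6.7, B=51.5. 23·6.7/51.5 = 2.9922 → s = 2.9922

2.9922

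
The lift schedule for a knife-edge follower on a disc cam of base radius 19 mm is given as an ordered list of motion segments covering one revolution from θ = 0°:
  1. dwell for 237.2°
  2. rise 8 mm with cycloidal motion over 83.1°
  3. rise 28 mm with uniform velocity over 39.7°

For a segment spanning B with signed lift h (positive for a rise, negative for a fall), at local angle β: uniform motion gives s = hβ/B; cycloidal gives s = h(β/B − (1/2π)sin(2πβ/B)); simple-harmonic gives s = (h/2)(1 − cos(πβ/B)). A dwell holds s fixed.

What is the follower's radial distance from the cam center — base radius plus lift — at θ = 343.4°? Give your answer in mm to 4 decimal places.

seg 1 [0°–237.2°] dwell: s stays 0.0000
seg 2 [237.2°–320.3°] cycloidal, h=8: full span → s += 8 → s = 8.0000
seg 3 [320.3°–360°] uniform, h=28: θ=343.4° here. β=23.1, B=39.7. 28·23.1/39.7 = 16.2922 → s = 24.2922
radial distance = base radius + s = 19 + 24.2922 = 43.2922

43.2922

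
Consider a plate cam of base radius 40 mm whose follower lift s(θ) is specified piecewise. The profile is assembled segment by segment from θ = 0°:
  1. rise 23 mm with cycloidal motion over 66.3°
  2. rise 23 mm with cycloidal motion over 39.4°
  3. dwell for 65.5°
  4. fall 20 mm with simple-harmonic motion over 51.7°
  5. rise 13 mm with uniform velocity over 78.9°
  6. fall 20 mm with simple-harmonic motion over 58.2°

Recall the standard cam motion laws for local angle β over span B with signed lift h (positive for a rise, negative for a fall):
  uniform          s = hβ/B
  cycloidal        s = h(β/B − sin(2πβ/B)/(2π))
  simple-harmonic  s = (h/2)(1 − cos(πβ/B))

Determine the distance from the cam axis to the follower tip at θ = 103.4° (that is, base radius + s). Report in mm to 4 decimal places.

seg 1 [0°–66.3°] cycloidal, h=23: full span → s += 23 → s = 23.0000
seg 2 [66.3°–105.7°] cycloidal, h=23: θ=103.4° here. β=37.1, B=39.4. 23·(0.9416 − sin(2π·0.9416)/(2π)) = 22.9701 → s = 45.9701
radial distance = base radius + s = 40 + 45.9701 = 85.9701

85.9701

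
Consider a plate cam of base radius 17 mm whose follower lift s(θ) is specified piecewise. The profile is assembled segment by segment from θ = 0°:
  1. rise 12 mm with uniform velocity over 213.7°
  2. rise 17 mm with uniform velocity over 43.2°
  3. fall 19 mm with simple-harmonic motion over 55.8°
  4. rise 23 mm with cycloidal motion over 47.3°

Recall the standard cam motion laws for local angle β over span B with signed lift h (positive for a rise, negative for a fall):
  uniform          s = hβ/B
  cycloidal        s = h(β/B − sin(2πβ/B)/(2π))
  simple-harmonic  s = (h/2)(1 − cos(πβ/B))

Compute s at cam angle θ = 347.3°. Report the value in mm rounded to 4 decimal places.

seg 1 [0°–213.7°] uniform, h=12: full span → s += 12 → s = 12.0000
seg 2 [213.7°–256.9°] uniform, h=17: full span → s += 17 → s = 29.0000
seg 3 [256.9°–312.7°] simple-harmonic, h=-19: full span → s += -19 → s = 10.0000
seg 4 [312.7°–360°] cycloidal, h=23: θ=347.3° here. β=34.6, B=47.3. 23·(0.7315 − sin(2π·0.7315)/(2π)) = 20.4604 → s = 30.4604

30.4604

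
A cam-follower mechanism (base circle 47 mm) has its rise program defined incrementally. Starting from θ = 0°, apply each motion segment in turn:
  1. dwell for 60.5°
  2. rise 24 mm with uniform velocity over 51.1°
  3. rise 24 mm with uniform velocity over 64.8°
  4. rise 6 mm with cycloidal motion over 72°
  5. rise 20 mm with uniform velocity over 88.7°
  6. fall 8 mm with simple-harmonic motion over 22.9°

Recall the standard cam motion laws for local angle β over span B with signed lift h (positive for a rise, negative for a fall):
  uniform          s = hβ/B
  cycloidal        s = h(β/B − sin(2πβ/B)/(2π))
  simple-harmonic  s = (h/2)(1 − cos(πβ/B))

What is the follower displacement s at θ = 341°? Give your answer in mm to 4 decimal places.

seg 1 [0°–60.5°] dwell: s stays 0.0000
seg 2 [60.5°–111.6°] uniform, h=24: full span → s += 24 → s = 24.0000
seg 3 [111.6°–176.4°] uniform, h=24: full span → s += 24 → s = 48.0000
seg 4 [176.4°–248.4°] cycloidal, h=6: full span → s += 6 → s = 54.0000
seg 5 [248.4°–337.1°] uniform, h=20: full span → s += 20 → s = 74.0000
seg 6 [337.1°–360°] simple-harmonic, h=-8: θ=341° here. β=3.9, B=22.9. -8/2·(1 − cos(π·0.1703)) = -0.5590 → s = 73.4410

73.4410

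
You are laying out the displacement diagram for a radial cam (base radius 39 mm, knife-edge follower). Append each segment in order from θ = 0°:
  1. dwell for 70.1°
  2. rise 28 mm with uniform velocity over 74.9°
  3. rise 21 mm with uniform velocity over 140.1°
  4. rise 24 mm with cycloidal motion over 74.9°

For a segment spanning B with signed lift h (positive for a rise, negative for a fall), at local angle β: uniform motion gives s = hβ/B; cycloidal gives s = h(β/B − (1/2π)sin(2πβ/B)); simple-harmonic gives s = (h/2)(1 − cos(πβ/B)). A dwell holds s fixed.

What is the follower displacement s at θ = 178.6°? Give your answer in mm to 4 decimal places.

seg 1 [0°–70.1°] dwell: s stays 0.0000
seg 2 [70.1°–145°] uniform, h=28: full span → s += 28 → s = 28.0000
seg 3 [145°–285.1°] uniform, h=21: θ=178.6° here. β=33.6, B=140.1. 21·33.6/140.1 = 5.0364 → s = 33.0364

33.0364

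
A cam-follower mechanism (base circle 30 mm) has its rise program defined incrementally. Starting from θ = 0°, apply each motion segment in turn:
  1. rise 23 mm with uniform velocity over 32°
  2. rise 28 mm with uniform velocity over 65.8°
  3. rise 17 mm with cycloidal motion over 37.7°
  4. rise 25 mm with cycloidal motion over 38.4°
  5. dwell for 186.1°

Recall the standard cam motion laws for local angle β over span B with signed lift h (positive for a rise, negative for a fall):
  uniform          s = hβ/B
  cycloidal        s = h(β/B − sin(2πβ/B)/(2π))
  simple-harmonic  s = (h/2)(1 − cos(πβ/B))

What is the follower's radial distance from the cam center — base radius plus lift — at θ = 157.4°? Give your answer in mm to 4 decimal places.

seg 1 [0°–32°] uniform, h=23: full span → s += 23 → s = 23.0000
seg 2 [32°–97.8°] uniform, h=28: full span → s += 28 → s = 51.0000
seg 3 [97.8°–135.5°] cycloidal, h=17: full span → s += 17 → s = 68.0000
seg 4 [135.5°–173.9°] cycloidal, h=25: θ=157.4° here. β=21.9, B=38.4. 25·(0.5703 − sin(2π·0.5703)/(2π)) = 15.9590 → s = 83.9590
radial distance = base radius + s = 30 + 83.9590 = 113.9590

113.9590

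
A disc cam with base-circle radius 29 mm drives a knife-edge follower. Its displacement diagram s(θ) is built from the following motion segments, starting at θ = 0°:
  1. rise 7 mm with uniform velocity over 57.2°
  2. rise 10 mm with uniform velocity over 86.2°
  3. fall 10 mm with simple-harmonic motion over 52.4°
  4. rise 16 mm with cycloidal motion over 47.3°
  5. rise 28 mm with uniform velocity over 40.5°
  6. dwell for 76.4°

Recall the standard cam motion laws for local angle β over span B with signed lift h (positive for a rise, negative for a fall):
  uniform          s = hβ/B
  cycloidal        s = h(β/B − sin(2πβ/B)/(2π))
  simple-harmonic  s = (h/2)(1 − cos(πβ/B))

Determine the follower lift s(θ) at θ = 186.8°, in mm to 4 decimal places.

seg 1 [0°–57.2°] uniform, h=7: full span → s += 7 → s = 7.0000
seg 2 [57.2°–143.4°] uniform, h=10: full span → s += 10 → s = 17.0000
seg 3 [143.4°–195.8°] simple-harmonic, h=-10: θ=186.8° here. β=43.4, B=52.4. -10/2·(1 − cos(π·0.8282)) = -9.2896 → s = 7.7104

7.7104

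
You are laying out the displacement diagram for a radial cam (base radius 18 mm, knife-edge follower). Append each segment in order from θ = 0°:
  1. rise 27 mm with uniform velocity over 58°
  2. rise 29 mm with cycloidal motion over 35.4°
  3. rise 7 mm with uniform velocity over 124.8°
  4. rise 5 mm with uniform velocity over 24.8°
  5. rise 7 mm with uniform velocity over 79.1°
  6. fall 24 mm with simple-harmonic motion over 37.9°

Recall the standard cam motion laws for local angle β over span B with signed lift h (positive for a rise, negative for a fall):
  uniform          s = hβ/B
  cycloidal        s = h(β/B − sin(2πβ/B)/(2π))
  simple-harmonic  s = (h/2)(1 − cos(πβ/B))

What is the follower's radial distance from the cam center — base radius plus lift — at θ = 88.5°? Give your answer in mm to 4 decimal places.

seg 1 [0°–58°] uniform, h=27: full span → s += 27 → s = 27.0000
seg 2 [58°–93.4°] cycloidal, h=29: θ=88.5° here. β=30.5, B=35.4. 29·(0.8616 − sin(2π·0.8616)/(2π)) = 28.5128 → s = 55.5128
radial distance = base radius + s = 18 + 55.5128 = 73.5128

73.5128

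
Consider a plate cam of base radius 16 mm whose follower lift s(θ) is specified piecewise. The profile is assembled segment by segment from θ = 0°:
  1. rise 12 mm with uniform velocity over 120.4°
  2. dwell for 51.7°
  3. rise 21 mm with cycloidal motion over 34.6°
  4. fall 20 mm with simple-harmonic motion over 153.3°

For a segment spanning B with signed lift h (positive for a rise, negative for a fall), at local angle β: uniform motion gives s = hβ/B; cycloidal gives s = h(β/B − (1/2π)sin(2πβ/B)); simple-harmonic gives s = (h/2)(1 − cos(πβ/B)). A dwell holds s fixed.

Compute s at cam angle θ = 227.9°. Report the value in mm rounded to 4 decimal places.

seg 1 [0°–120.4°] uniform, h=12: full span → s += 12 → s = 12.0000
seg 2 [120.4°–172.1°] dwell: s stays 12.0000
seg 3 [172.1°–206.7°] cycloidal, h=21: full span → s += 21 → s = 33.0000
seg 4 [206.7°–360°] simple-harmonic, h=-20: θ=227.9° here. β=21.2, B=153.3. -20/2·(1 − cos(π·0.1383)) = -0.9290 → s = 32.0710

32.0710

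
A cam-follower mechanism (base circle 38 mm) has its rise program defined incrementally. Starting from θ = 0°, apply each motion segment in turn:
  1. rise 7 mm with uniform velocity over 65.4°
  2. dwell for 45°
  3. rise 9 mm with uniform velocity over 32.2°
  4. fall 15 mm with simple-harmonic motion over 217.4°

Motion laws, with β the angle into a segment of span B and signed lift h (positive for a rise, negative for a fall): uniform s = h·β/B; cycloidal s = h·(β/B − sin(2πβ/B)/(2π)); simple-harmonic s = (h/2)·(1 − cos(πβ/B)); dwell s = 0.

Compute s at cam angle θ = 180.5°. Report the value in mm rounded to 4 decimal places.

seg 1 [0°–65.4°] uniform, h=7: full span → s += 7 → s = 7.0000
seg 2 [65.4°–110.4°] dwell: s stays 7.0000
seg 3 [110.4°–142.6°] uniform, h=9: full span → s += 9 → s = 16.0000
seg 4 [142.6°–360°] simple-harmonic, h=-15: θ=180.5° here. β=37.9, B=217.4. -15/2·(1 − cos(π·0.1743)) = -1.0970 → s = 14.9030

14.9030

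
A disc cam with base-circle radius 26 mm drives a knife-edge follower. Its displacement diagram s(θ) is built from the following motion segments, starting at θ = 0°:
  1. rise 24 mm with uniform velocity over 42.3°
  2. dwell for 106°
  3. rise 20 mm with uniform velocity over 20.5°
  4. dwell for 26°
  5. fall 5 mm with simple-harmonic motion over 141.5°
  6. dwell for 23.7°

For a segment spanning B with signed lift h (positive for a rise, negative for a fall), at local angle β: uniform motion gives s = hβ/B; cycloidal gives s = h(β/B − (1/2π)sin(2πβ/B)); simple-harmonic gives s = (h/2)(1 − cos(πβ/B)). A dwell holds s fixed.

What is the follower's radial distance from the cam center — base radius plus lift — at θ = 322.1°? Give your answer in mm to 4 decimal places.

seg 1 [0°–42.3°] uniform, h=24: full span → s += 24 → s = 24.0000
seg 2 [42.3°–148.3°] dwell: s stays 24.0000
seg 3 [148.3°–168.8°] uniform, h=20: full span → s += 20 → s = 44.0000
seg 4 [168.8°–194.8°] dwell: s stays 44.0000
seg 5 [194.8°–336.3°] simple-harmonic, h=-5: θ=322.1° here. β=127.3, B=141.5. -5/2·(1 − cos(π·0.8996)) = -4.8768 → s = 39.1232
radial distance = base radius + s = 26 + 39.1232 = 65.1232

65.1232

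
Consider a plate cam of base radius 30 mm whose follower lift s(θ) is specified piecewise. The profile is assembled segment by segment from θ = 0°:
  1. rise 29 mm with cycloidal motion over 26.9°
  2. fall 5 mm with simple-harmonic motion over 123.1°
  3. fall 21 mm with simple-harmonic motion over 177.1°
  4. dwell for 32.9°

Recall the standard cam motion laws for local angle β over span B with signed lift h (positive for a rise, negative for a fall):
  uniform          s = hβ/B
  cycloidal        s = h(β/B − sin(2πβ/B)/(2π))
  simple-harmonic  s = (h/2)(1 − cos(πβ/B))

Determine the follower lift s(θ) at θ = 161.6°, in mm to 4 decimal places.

seg 1 [0°–26.9°] cycloidal, h=29: full span → s += 29 → s = 29.0000
seg 2 [26.9°–150°] simple-harmonic, h=-5: full span → s += -5 → s = 24.0000
seg 3 [150°–327.1°] simple-harmonic, h=-21: θ=161.6° here. β=11.6, B=177.1. -21/2·(1 − cos(π·0.0655)) = -0.2215 → s = 23.7785

23.7785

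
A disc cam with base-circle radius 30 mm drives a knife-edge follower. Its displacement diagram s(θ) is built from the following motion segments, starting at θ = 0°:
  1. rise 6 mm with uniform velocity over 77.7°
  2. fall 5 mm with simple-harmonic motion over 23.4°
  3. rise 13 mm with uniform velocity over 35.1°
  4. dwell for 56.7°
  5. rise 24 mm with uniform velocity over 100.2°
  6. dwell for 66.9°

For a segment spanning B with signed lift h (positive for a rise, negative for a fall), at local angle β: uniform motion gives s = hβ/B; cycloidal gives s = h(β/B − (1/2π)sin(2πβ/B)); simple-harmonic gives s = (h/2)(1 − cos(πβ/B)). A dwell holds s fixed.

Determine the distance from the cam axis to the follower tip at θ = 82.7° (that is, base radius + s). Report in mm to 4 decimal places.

seg 1 [0°–77.7°] uniform, h=6: full span → s += 6 → s = 6.0000
seg 2 [77.7°–101.1°] simple-harmonic, h=-5: θ=82.7° here. β=5, B=23.4. -5/2·(1 − cos(π·0.2137)) = -0.5424 → s = 5.4576
radial distance = base radius + s = 30 + 5.4576 = 35.4576

35.4576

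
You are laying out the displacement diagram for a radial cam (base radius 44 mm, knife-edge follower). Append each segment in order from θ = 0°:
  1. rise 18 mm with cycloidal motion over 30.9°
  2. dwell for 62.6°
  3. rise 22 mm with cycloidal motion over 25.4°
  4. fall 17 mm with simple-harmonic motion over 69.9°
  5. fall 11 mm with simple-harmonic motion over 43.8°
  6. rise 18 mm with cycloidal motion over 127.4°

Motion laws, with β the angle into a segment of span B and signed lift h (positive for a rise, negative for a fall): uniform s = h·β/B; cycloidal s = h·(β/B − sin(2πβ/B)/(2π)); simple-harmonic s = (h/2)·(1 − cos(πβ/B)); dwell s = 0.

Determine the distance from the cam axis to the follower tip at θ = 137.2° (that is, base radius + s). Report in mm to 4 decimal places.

seg 1 [0°–30.9°] cycloidal, h=18: full span → s += 18 → s = 18.0000
seg 2 [30.9°–93.5°] dwell: s stays 18.0000
seg 3 [93.5°–118.9°] cycloidal, h=22: full span → s += 22 → s = 40.0000
seg 4 [118.9°–188.8°] simple-harmonic, h=-17: θ=137.2° here. β=18.3, B=69.9. -17/2·(1 − cos(π·0.2618)) = -2.7165 → s = 37.2835
radial distance = base radius + s = 44 + 37.2835 = 81.2835

81.2835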